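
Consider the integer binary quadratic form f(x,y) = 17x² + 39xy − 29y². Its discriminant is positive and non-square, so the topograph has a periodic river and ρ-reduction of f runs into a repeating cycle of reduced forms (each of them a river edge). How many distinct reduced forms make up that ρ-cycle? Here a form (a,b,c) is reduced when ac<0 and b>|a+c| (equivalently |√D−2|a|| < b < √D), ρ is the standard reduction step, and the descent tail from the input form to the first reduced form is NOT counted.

D = 3493, ⌊√D⌋ = 59
river: ρ → (-29,19,27)
river: ρ → (27,35,-21)
river: ρ → (-21,49,13)
river: ρ → (13,55,-9)
river: ρ → (-9,53,19)
river: ρ → (19,23,-39)
river: ρ → (-39,55,3)
river: ρ → (3,59,-1)
river: ρ → (-1,59,3)
river: ρ → (3,55,-39)
river: ρ → (-39,23,19)
river: ρ → (19,53,-9)
river: ρ → (-9,55,13)
river: ρ → (13,49,-21)
river: ρ → (-21,35,27)
river: ρ → (27,19,-29)
river: ρ → (-29,39,17)
river: ρ → (17,29,-39)
river: ρ → (-39,49,7)
river: ρ → (7,49,-39)
river: ρ → (-39,29,17)
river: ρ → (17,39,-29)
ρ-cycle length = 22 (tail of 0 descent steps not counted)

22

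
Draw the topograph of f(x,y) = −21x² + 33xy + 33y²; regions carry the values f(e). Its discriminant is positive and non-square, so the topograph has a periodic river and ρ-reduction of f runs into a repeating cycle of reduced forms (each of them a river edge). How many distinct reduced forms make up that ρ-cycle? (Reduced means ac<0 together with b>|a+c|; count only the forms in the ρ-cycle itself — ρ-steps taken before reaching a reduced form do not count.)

D = 3861, ⌊√D⌋ = 62
river: ρ → (33,33,-21)
river: ρ → (-21,51,15)
river: ρ → (15,39,-39)
river: ρ → (-39,39,15)
river: ρ → (15,51,-21)
river: ρ → (-21,33,33)
ρ-cycle length = 6 (tail of 0 descent steps not counted)

6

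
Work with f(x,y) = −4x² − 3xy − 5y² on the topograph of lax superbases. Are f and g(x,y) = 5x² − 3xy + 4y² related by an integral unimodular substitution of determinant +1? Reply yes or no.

D₁ = -71, D₂ = -71
f is negative-definite; reduce −f:
−f: reduced (well bottom): (4,3,5) with a≤c, −a<b≤a
flip sign back: reduced form of f is (-4,-3,-5)
g: flip: (5,-3,4)→(4,3,5)
g: reduced (well bottom): (4,3,5) with a≤c, −a<b≤a
reduced forms (-4, -3, -5) vs (4, 3, 5) ⇒ inequivalent

no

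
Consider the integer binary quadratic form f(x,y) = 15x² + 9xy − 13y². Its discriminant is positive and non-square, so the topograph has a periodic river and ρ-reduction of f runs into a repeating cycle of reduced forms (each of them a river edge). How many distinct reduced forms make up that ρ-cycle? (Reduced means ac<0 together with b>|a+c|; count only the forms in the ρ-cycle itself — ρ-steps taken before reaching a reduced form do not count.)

D = 861, ⌊√D⌋ = 29
river: ρ → (-13,17,11)
river: ρ → (11,27,-3)
river: ρ → (-3,27,11)
river: ρ → (11,17,-13)
river: ρ → (-13,9,15)
river: ρ → (15,21,-7)
river: ρ → (-7,21,15)
river: ρ → (15,9,-13)
ρ-cycle length = 8 (tail of 0 descent steps not counted)

8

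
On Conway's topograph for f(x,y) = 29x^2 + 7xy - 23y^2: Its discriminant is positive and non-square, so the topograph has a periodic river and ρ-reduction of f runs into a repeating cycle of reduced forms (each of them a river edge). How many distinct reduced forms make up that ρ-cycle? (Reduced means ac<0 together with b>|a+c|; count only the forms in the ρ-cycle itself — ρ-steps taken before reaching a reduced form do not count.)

D = 2717, ⌊√D⌋ = 52
river: ρ → (-23,39,13)
river: ρ → (13,39,-23)
river: ρ → (-23,7,29)
river: ρ → (29,51,-1)
river: ρ → (-1,51,29)
river: ρ → (29,7,-23)
ρ-cycle length = 6 (tail of 0 descent steps not counted)

6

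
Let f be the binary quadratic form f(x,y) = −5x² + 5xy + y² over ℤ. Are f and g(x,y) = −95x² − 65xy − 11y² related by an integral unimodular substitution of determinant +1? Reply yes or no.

D₁ = 45, D₂ = 45
river cycle of f (length 2): (1, 5, -5), (-5, 5, 1)
river cycle of g (length 2): (1, 5, -5), (-5, 5, 1)
cycles coincide ⇒ equivalent

yes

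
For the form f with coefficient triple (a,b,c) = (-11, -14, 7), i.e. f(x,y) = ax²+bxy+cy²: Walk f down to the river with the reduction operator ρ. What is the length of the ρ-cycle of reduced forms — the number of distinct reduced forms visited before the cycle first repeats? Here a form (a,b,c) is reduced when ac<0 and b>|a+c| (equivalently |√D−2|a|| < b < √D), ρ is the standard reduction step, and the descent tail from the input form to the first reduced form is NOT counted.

D = 504, ⌊√D⌋ = 22
descent: ρ → (7,14,-11)  [lands on river]
river: ρ → (-11,8,10)
river: ρ → (10,12,-9)
river: ρ → (-9,6,13)
river: ρ → (13,20,-2)
river: ρ → (-2,20,13)
river: ρ → (13,6,-9)
river: ρ → (-9,12,10)
river: ρ → (10,8,-11)
river: ρ → (-11,14,7)
ρ-cycle length = 10 (tail of 1 descent step not counted)

10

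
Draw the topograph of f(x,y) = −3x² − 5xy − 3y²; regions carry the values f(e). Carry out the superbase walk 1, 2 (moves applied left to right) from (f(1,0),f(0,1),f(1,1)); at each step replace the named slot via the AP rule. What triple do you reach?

start (-3,-3,-11) = (f(1,0),f(0,1),f(1,1))
replace slot 1: 2·((-3)+(-11)) − (-3) = -25 → (-25,-3,-11)
replace slot 2: 2·((-25)+(-11)) − (-3) = -69 → (-25,-69,-11)

-25,-69,-11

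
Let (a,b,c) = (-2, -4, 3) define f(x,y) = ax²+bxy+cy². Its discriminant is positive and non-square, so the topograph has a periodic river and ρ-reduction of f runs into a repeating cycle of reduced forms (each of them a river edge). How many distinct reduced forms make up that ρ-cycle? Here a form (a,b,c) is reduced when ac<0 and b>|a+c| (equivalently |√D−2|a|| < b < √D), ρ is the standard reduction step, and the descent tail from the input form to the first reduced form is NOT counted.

D = 40, ⌊√D⌋ = 6
descent: ρ → (3,4,-2)  [lands on river]
river: ρ → (-2,4,3)
river: ρ → (3,2,-3)
river: ρ → (-3,4,2)
river: ρ → (2,4,-3)
river: ρ → (-3,2,3)
ρ-cycle length = 6 (tail of 1 descent step not counted)

6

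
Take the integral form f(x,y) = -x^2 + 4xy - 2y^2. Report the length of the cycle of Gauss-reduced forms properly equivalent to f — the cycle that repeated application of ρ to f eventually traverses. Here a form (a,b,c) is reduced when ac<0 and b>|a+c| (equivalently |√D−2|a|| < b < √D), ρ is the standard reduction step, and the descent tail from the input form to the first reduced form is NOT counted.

D = 8, ⌊√D⌋ = 2
descent: ρ → (-2,0,1)
descent: ρ → (1,2,-1)  [lands on river]
river: ρ → (-1,2,1)
ρ-cycle length = 2 (tail of 2 descent steps not counted)

2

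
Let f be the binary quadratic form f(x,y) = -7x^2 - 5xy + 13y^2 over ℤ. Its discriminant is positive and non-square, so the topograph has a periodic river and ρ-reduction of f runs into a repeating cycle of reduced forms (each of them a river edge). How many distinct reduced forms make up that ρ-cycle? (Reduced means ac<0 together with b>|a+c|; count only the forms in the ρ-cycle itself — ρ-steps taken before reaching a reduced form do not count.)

D = 389, ⌊√D⌋ = 19
descent: ρ → (13,5,-7)
descent: ρ → (-7,9,11)  [lands on river]
river: ρ → (11,13,-5)
river: ρ → (-5,17,5)
river: ρ → (5,13,-11)
river: ρ → (-11,9,7)
river: ρ → (7,19,-1)
river: ρ → (-1,19,7)
river: ρ → (7,9,-11)
river: ρ → (-11,13,5)
river: ρ → (5,17,-5)
river: ρ → (-5,13,11)
river: ρ → (11,9,-7)
river: ρ → (-7,19,1)
river: ρ → (1,19,-7)
ρ-cycle length = 14 (tail of 2 descent steps not counted)

14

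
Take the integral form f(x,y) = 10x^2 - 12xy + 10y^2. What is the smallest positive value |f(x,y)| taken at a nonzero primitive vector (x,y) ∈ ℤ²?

translate: b→8 (≡-12 mod 20), so (10,-12,10)→(10,8,8)
flip: (10,8,8)→(8,-8,10)
translate: b→8 (≡-8 mod 16), so (8,-8,10)→(8,8,10)
reduced (well bottom): (8,8,10) with a≤c, −a<b≤a
well minimum = a = 8

8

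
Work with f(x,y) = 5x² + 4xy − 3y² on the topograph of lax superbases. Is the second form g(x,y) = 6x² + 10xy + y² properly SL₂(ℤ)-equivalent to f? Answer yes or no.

D₁ = 76, D₂ = 76
river cycle of f (length 6): (-3, 8, 1), (1, 8, -3), (-3, 4, 5), (5, 6, -2), (-2, 6, 5), (5, 4, -3)
river cycle of g (length 6): (1, 8, -3), (-3, 4, 5), (5, 6, -2), (-2, 6, 5), (5, 4, -3), (-3, 8, 1)
cycles coincide ⇒ equivalent

yes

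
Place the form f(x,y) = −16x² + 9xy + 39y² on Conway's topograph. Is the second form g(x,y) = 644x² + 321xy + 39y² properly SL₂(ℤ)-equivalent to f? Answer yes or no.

D₁ = 2577, D₂ = 2577
river cycle of f (length 50): (-16, 41, 14), (14, 43, -13), (-13, 35, 26), (26, 17, -22), (-22, 27, 21), (21, 15, -28), (-28, 41, 8), (8, 39, -33), (-33, 27, 14), (14, 29, -31), … (40 more)
river cycle of g (length 50): (-16, 41, 14), (14, 43, -13), (-13, 35, 26), (26, 17, -22), (-22, 27, 21), (21, 15, -28), (-28, 41, 8), (8, 39, -33), (-33, 27, 14), (14, 29, -31), … (40 more)
cycles coincide ⇒ equivalent

yes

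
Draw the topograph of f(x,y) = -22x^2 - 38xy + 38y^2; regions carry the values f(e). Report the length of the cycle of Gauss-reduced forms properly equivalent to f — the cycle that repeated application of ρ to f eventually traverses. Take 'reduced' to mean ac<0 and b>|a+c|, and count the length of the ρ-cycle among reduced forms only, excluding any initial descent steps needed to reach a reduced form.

D = 4788, ⌊√D⌋ = 69
descent: ρ → (38,38,-22)  [lands on river]
river: ρ → (-22,50,26)
river: ρ → (26,54,-18)
river: ρ → (-18,54,26)
river: ρ → (26,50,-22)
river: ρ → (-22,38,38)
ρ-cycle length = 6 (tail of 1 descent step not counted)

6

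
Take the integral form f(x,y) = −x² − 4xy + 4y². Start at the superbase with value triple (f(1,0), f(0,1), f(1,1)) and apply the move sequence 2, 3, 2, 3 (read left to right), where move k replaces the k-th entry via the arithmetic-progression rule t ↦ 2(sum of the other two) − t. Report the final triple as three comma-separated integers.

start (-1,4,-1) = (f(1,0),f(0,1),f(1,1))
replace slot 2: 2·((-1)+(-1)) − 4 = -8 → (-1,-8,-1)
replace slot 3: 2·((-1)+(-8)) − (-1) = -17 → (-1,-8,-17)
replace slot 2: 2·((-1)+(-17)) − (-8) = -28 → (-1,-28,-17)
replace slot 3: 2·((-1)+(-28)) − (-17) = -41 → (-1,-28,-41)

-1,-28,-41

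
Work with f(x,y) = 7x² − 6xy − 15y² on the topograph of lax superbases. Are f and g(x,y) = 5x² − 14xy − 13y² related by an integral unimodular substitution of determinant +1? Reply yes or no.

D₁ = 456, D₂ = 456
river cycle of f (length 6): (7, 8, -14), (-14, 20, 1), (1, 20, -14), (-14, 8, 7), (7, 20, -2), (-2, 20, 7)
river cycle of g (length 10): (-13, 14, 5), (5, 16, -10), (-10, 4, 11), (11, 18, -3), (-3, 18, 11), (11, 4, -10), (-10, 16, 5), (5, 14, -13), (-13, 12, 6), (6, 12, -13)
cycles differ ⇒ inequivalent

no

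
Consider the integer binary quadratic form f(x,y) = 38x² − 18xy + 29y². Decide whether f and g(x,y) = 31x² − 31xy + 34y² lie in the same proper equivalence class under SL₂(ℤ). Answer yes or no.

D₁ = -4084, D₂ = -3255
discriminants differ ⇒ not SL₂(ℤ)-equivalent

no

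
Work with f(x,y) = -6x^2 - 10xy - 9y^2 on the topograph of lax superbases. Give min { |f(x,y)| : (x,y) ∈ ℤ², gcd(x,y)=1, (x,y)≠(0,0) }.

translate: b→-2 (≡10 mod 12), so (6,10,9)→(6,-2,5)
flip: (6,-2,5)→(5,2,6)
reduced (well bottom): (5,2,6) with a≤c, −a<b≤a
well minimum |f| = |-5| = 5 (negative-definite)

5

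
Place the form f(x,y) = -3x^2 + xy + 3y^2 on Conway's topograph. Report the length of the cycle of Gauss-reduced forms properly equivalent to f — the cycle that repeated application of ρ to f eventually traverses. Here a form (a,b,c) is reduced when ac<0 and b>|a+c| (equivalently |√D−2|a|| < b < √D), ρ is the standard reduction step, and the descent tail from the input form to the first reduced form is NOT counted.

D = 37, ⌊√D⌋ = 6
river: ρ → (3,5,-1)
river: ρ → (-1,5,3)
river: ρ → (3,1,-3)
river: ρ → (-3,5,1)
river: ρ → (1,5,-3)
river: ρ → (-3,1,3)
ρ-cycle length = 6 (tail of 0 descent steps not counted)

6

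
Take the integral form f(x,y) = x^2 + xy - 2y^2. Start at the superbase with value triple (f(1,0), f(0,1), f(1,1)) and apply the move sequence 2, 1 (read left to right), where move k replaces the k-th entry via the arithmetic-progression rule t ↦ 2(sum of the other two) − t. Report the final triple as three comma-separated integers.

start (1,-2,0) = (f(1,0),f(0,1),f(1,1))
replace slot 2: 2·(1+0) − (-2) = 4 → (1,4,0)
replace slot 1: 2·(4+0) − 1 = 7 → (7,4,0)

7,4,0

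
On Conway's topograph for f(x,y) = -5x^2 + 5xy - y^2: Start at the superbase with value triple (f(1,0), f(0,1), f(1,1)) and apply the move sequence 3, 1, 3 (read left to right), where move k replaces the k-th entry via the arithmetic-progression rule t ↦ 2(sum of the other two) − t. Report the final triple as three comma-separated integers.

start (-5,-1,-1) = (f(1,0),f(0,1),f(1,1))
replace slot 3: 2·((-5)+(-1)) − (-1) = -11 → (-5,-1,-11)
replace slot 1: 2·((-1)+(-11)) − (-5) = -19 → (-19,-1,-11)
replace slot 3: 2·((-19)+(-1)) − (-11) = -29 → (-19,-1,-29)

-19,-1,-29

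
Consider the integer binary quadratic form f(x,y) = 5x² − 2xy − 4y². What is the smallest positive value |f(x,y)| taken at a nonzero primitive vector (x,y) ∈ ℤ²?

descent: ρ → (-4,2,5)  [lands on river]
river: ρ → (5,8,-1)
river: ρ → (-1,8,5)
river: ρ → (5,2,-4)
river: ρ → (-4,6,3)
river: ρ → (3,6,-4)
closes: descent 1, river 6
min |a| on river = 1

1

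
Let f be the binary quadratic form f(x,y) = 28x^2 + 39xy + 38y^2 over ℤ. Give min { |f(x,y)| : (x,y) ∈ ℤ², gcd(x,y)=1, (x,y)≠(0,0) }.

translate: b→-17 (≡39 mod 56), so (28,39,38)→(28,-17,27)
flip: (28,-17,27)→(27,17,28)
reduced (well bottom): (27,17,28) with a≤c, −a<b≤a
well minimum = a = 27

27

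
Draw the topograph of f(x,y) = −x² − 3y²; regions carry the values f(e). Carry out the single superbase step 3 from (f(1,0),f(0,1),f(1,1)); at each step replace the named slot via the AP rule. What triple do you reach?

start (-1,-3,-4) = (f(1,0),f(0,1),f(1,1))
replace slot 3: 2·((-1)+(-3)) − (-4) = -4 → (-1,-3,-4)

-1,-3,-4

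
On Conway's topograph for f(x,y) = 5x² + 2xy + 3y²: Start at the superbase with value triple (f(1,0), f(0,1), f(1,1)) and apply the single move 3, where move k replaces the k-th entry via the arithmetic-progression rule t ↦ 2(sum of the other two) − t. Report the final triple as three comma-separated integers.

start (5,3,10) = (f(1,0),f(0,1),f(1,1))
replace slot 3: 2·(5+3) − 10 = 6 → (5,3,6)

5,3,6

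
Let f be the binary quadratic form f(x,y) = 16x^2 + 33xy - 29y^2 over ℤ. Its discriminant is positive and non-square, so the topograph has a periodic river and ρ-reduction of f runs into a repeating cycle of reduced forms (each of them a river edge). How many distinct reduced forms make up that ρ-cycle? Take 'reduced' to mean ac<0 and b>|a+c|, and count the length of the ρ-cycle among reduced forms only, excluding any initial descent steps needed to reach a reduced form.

D = 2945, ⌊√D⌋ = 54
river: ρ → (-29,25,20)
river: ρ → (20,15,-34)
river: ρ → (-34,53,1)
river: ρ → (1,53,-34)
river: ρ → (-34,15,20)
river: ρ → (20,25,-29)
river: ρ → (-29,33,16)
river: ρ → (16,31,-31)
river: ρ → (-31,31,16)
river: ρ → (16,33,-29)
ρ-cycle length = 10 (tail of 0 descent steps not counted)

10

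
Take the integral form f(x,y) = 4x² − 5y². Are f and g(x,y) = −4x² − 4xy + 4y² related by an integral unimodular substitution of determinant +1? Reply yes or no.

D₁ = 80, D₂ = 80
river cycle of f (length 2): (4, 8, -1), (-1, 8, 4)
river cycle of g (length 2): (4, 4, -4), (-4, 4, 4)
cycles differ ⇒ inequivalent

no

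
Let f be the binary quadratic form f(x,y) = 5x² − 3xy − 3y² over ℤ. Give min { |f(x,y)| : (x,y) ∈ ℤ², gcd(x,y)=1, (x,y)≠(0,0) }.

descent: ρ → (-3,3,5)  [lands on river]
river: ρ → (5,7,-1)
river: ρ → (-1,7,5)
river: ρ → (5,3,-3)
closes: descent 1, river 4
min |a| on river = 1

1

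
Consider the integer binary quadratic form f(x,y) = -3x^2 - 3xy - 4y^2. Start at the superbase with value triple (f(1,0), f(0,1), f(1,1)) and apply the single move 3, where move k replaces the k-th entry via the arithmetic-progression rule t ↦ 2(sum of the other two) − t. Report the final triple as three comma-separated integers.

start (-3,-4,-10) = (f(1,0),f(0,1),f(1,1))
replace slot 3: 2·((-3)+(-4)) − (-10) = -4 → (-3,-4,-4)

-3,-4,-4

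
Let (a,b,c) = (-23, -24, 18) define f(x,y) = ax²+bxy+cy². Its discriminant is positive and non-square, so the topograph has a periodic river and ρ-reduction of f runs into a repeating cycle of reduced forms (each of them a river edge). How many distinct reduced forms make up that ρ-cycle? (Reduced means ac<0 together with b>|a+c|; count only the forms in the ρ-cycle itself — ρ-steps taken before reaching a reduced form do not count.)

D = 2232, ⌊√D⌋ = 47
descent: ρ → (18,24,-23)  [lands on river]
river: ρ → (-23,22,19)
river: ρ → (19,16,-26)
river: ρ → (-26,36,9)
river: ρ → (9,36,-26)
river: ρ → (-26,16,19)
river: ρ → (19,22,-23)
river: ρ → (-23,24,18)
river: ρ → (18,12,-29)
river: ρ → (-29,46,1)
river: ρ → (1,46,-29)
river: ρ → (-29,12,18)
ρ-cycle length = 12 (tail of 1 descent step not counted)

12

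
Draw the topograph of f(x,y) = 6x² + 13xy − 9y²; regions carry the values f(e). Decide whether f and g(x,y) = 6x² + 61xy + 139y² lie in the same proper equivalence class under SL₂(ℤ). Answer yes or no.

D₁ = 385, D₂ = 385
river cycle of f (length 12): (-9, 5, 10), (10, 15, -4), (-4, 17, 6), (6, 19, -1), (-1, 19, 6), (6, 17, -4), (-4, 15, 10), (10, 5, -9), (-9, 13, 6), (6, 11, -11), … (2 more)
river cycle of g (length 12): (6, 13, -9), (-9, 5, 10), (10, 15, -4), (-4, 17, 6), (6, 19, -1), (-1, 19, 6), (6, 17, -4), (-4, 15, 10), (10, 5, -9), (-9, 13, 6), … (2 more)
cycles coincide ⇒ equivalent

yes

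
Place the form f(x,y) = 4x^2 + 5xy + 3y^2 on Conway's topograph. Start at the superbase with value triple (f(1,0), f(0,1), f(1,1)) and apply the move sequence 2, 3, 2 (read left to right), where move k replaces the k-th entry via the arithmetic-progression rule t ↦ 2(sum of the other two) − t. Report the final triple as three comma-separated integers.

start (4,3,12) = (f(1,0),f(0,1),f(1,1))
replace slot 2: 2·(4+12) − 3 = 29 → (4,29,12)
replace slot 3: 2·(4+29) − 12 = 54 → (4,29,54)
replace slot 2: 2·(4+54) − 29 = 87 → (4,87,54)

4,87,54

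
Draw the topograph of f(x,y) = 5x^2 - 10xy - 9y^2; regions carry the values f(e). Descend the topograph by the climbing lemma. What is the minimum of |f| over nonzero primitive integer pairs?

descent: ρ → (-9,10,5)  [lands on river]
river: ρ → (5,10,-9)
river: ρ → (-9,8,6)
river: ρ → (6,16,-1)
river: ρ → (-1,16,6)
river: ρ → (6,8,-9)
closes: descent 1, river 6
min |a| on river = 1

1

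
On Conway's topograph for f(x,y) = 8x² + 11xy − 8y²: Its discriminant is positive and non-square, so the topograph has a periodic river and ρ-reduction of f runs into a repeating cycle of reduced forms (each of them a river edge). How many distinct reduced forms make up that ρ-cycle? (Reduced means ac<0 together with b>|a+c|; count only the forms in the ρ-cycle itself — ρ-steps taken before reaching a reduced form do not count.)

D = 377, ⌊√D⌋ = 19
river: ρ → (-8,5,11)
river: ρ → (11,17,-2)
river: ρ → (-2,19,2)
river: ρ → (2,17,-11)
river: ρ → (-11,5,8)
river: ρ → (8,11,-8)
ρ-cycle length = 6 (tail of 0 descent steps not counted)

6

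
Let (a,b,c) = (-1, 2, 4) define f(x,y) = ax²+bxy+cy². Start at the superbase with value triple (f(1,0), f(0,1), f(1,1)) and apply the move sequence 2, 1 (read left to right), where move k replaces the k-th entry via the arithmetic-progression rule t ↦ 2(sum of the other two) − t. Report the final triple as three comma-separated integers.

start (-1,4,5) = (f(1,0),f(0,1),f(1,1))
replace slot 2: 2·((-1)+5) − 4 = 4 → (-1,4,5)
replace slot 1: 2·(4+5) − (-1) = 19 → (19,4,5)

19,4,5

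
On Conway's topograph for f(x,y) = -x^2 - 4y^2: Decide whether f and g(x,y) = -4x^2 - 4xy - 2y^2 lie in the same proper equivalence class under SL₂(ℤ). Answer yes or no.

D₁ = -16, D₂ = -16
f is negative-definite; reduce −f:
−f: reduced (well bottom): (1,0,4) with a≤c, −a<b≤a
flip sign back: reduced form of f is (-1,0,-4)
g is negative-definite; reduce −g:
−g: flip: (4,4,2)→(2,-4,4)
−g: translate: b→0 (≡-4 mod 4), so (2,-4,4)→(2,0,2)
−g: reduced (well bottom): (2,0,2) with a≤c, −a<b≤a
flip sign back: reduced form of g is (-2,0,-2)
reduced forms (-1, 0, -4) vs (-2, 0, -2) ⇒ inequivalent

no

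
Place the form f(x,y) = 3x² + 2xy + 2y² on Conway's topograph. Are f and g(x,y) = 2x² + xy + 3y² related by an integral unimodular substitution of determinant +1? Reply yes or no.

D₁ = -20, D₂ = -23
discriminants differ ⇒ not SL₂(ℤ)-equivalent

no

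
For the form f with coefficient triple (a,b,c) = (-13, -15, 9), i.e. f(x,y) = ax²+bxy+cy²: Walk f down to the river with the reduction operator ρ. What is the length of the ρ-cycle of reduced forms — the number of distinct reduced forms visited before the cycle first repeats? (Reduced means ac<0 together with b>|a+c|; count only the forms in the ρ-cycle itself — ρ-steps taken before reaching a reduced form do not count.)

D = 693, ⌊√D⌋ = 26
descent: ρ → (9,15,-13)  [lands on river]
river: ρ → (-13,11,11)
river: ρ → (11,11,-13)
river: ρ → (-13,15,9)
river: ρ → (9,21,-7)
river: ρ → (-7,21,9)
ρ-cycle length = 6 (tail of 1 descent step not counted)

6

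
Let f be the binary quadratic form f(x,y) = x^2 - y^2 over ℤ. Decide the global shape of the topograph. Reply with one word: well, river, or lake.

D = b²−4ac = 0² − 4·1·(-1) = 4
D = 2² is a perfect square ⇒ form factors over ℤ ⇒ lakes

lake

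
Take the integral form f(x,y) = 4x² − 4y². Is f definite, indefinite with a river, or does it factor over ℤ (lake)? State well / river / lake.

D = b²−4ac = 0² − 4·4·(-4) = 64
D = 8² is a perfect square ⇒ form factors over ℤ ⇒ lakes

lake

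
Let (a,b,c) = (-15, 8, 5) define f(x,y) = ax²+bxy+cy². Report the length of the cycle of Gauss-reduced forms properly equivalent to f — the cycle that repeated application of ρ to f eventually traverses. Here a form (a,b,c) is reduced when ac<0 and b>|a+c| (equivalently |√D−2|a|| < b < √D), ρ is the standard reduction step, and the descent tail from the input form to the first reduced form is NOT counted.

D = 364, ⌊√D⌋ = 19
descent: ρ → (5,12,-11)  [lands on river]
river: ρ → (-11,10,6)
river: ρ → (6,14,-7)
river: ρ → (-7,14,6)
river: ρ → (6,10,-11)
river: ρ → (-11,12,5)
river: ρ → (5,18,-2)
river: ρ → (-2,18,5)
ρ-cycle length = 8 (tail of 1 descent step not counted)

8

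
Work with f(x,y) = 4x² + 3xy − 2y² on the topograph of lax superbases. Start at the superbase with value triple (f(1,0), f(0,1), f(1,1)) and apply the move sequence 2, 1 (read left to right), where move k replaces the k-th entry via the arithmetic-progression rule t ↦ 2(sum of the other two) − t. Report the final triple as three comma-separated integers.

start (4,-2,5) = (f(1,0),f(0,1),f(1,1))
replace slot 2: 2·(4+5) − (-2) = 20 → (4,20,5)
replace slot 1: 2·(20+5) − 4 = 46 → (46,20,5)

46,20,5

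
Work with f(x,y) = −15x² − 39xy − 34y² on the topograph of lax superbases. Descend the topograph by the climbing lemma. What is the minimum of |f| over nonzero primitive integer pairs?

translate: b→9 (≡39 mod 30), so (15,39,34)→(15,9,10)
flip: (15,9,10)→(10,-9,15)
reduced (well bottom): (10,-9,15) with a≤c, −a<b≤a
well minimum |f| = |-10| = 10 (negative-definite)

10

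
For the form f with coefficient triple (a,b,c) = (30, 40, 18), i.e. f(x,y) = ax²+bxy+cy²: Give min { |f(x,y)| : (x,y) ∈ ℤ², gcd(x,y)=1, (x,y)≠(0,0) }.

translate: b→-20 (≡40 mod 60), so (30,40,18)→(30,-20,8)
flip: (30,-20,8)→(8,20,30)
translate: b→4 (≡20 mod 16), so (8,20,30)→(8,4,18)
reduced (well bottom): (8,4,18) with a≤c, −a<b≤a
well minimum = a = 8

8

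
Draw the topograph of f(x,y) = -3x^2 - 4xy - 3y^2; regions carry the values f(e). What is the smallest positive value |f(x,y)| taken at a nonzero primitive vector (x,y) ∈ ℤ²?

translate: b→-2 (≡4 mod 6), so (3,4,3)→(3,-2,2)
flip: (3,-2,2)→(2,2,3)
reduced (well bottom): (2,2,3) with a≤c, −a<b≤a
well minimum |f| = |-2| = 2 (negative-definite)

2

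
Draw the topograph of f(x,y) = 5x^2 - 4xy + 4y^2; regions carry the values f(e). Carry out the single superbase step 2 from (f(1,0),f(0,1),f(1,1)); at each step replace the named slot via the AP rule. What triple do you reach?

start (5,4,5) = (f(1,0),f(0,1),f(1,1))
replace slot 2: 2·(5+5) − 4 = 16 → (5,16,5)

5,16,5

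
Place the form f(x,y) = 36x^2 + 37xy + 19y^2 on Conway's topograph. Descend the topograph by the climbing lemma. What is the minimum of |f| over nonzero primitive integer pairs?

translate: b→-35 (≡37 mod 72), so (36,37,19)→(36,-35,18)
flip: (36,-35,18)→(18,35,36)
translate: b→-1 (≡35 mod 36), so (18,35,36)→(18,-1,19)
reduced (well bottom): (18,-1,19) with a≤c, −a<b≤a
well minimum = a = 18

18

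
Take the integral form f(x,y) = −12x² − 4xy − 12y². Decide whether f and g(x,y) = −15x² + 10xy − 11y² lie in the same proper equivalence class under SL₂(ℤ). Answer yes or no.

D₁ = -560, D₂ = -560
f is negative-definite; reduce −f:
−f: reduced (well bottom): (12,4,12) with a≤c, −a<b≤a
flip sign back: reduced form of f is (-12,-4,-12)
g is negative-definite; reduce −g:
−g: flip: (15,-10,11)→(11,10,15)
−g: reduced (well bottom): (11,10,15) with a≤c, −a<b≤a
flip sign back: reduced form of g is (-11,-10,-15)
reduced forms (-12, -4, -12) vs (-11, -10, -15) ⇒ inequivalent

no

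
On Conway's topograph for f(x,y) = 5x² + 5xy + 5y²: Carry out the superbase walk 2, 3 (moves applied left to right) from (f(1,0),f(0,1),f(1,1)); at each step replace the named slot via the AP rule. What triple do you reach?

start (5,5,15) = (f(1,0),f(0,1),f(1,1))
replace slot 2: 2·(5+15) − 5 = 35 → (5,35,15)
replace slot 3: 2·(5+35) − 15 = 65 → (5,35,65)

5,35,65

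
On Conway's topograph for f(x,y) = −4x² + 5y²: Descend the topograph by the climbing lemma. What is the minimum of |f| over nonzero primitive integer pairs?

descent: ρ → (5,0,-4)
descent: ρ → (-4,8,1)  [lands on river]
river: ρ → (1,8,-4)
closes: descent 2, river 2
min |a| on river = 1

1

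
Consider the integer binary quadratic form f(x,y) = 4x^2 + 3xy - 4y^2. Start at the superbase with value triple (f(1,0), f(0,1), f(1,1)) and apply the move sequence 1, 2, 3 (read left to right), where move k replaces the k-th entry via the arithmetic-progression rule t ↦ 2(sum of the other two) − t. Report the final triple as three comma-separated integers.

start (4,-4,3) = (f(1,0),f(0,1),f(1,1))
replace slot 1: 2·((-4)+3) − 4 = -6 → (-6,-4,3)
replace slot 2: 2·((-6)+3) − (-4) = -2 → (-6,-2,3)
replace slot 3: 2·((-6)+(-2)) − 3 = -19 → (-6,-2,-19)

-6,-2,-19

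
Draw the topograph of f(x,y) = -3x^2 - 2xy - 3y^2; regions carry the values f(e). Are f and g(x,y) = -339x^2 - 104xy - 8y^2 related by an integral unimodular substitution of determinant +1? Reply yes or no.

D₁ = -32, D₂ = -32
f is negative-definite; reduce −f:
−f: reduced (well bottom): (3,2,3) with a≤c, −a<b≤a
flip sign back: reduced form of f is (-3,-2,-3)
g is negative-definite; reduce −g:
−g: flip: (339,104,8)→(8,-104,339)
−g: translate: b→8 (≡-104 mod 16), so (8,-104,339)→(8,8,3)
−g: flip: (8,8,3)→(3,-8,8)
−g: translate: b→-2 (≡-8 mod 6), so (3,-8,8)→(3,-2,3)
−g: flip: (3,-2,3)→(3,2,3)
−g: reduced (well bottom): (3,2,3) with a≤c, −a<b≤a
flip sign back: reduced form of g is (-3,-2,-3)
reduced forms (-3, -2, -3) vs (-3, -2, -3) ⇒ equivalent

yes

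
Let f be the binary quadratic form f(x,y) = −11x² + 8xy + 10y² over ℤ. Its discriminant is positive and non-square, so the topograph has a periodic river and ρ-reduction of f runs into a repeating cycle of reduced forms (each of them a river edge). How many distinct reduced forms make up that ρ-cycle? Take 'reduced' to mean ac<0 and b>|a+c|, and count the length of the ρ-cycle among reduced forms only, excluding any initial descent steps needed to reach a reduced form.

D = 504, ⌊√D⌋ = 22
river: ρ → (10,12,-9)
river: ρ → (-9,6,13)
river: ρ → (13,20,-2)
river: ρ → (-2,20,13)
river: ρ → (13,6,-9)
river: ρ → (-9,12,10)
river: ρ → (10,8,-11)
river: ρ → (-11,14,7)
river: ρ → (7,14,-11)
river: ρ → (-11,8,10)
ρ-cycle length = 10 (tail of 0 descent steps not counted)

10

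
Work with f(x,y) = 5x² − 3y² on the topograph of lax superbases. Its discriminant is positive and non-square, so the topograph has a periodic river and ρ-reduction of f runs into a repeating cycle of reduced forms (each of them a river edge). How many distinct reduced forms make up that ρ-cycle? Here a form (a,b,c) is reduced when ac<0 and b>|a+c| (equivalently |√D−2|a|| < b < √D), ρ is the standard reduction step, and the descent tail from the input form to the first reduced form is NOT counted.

D = 60, ⌊√D⌋ = 7
descent: ρ → (-3,6,2)  [lands on river]
river: ρ → (2,6,-3)
ρ-cycle length = 2 (tail of 1 descent step not counted)

2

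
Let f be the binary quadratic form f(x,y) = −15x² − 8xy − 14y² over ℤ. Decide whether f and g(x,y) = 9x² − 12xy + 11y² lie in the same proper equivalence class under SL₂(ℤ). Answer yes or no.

D₁ = -776, D₂ = -252
discriminants differ ⇒ not SL₂(ℤ)-equivalent

no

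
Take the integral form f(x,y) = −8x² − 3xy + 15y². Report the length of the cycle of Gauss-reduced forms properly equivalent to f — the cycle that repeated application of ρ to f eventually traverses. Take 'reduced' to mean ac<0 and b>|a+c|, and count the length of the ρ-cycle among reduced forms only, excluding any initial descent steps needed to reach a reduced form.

D = 489, ⌊√D⌋ = 22
descent: ρ → (15,3,-8)
descent: ρ → (-8,13,10)  [lands on river]
river: ρ → (10,7,-11)
river: ρ → (-11,15,6)
river: ρ → (6,21,-2)
river: ρ → (-2,19,16)
river: ρ → (16,13,-5)
river: ρ → (-5,17,10)
river: ρ → (10,3,-12)
river: ρ → (-12,21,1)
river: ρ → (1,21,-12)
river: ρ → (-12,3,10)
river: ρ → (10,17,-5)
river: ρ → (-5,13,16)
river: ρ → (16,19,-2)
river: ρ → (-2,21,6)
river: ρ → (6,15,-11)
river: ρ → (-11,7,10)
river: ρ → (10,13,-8)
river: ρ → (-8,19,4)
river: ρ → (4,21,-3)
river: ρ → (-3,21,4)
river: ρ → (4,19,-8)
ρ-cycle length = 22 (tail of 2 descent steps not counted)

22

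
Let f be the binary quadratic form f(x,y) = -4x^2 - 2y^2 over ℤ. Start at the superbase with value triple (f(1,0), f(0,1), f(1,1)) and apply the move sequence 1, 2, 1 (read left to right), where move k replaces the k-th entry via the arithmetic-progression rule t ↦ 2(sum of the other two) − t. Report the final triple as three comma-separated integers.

start (-4,-2,-6) = (f(1,0),f(0,1),f(1,1))
replace slot 1: 2·((-2)+(-6)) − (-4) = -12 → (-12,-2,-6)
replace slot 2: 2·((-12)+(-6)) − (-2) = -34 → (-12,-34,-6)
replace slot 1: 2·((-34)+(-6)) − (-12) = -68 → (-68,-34,-6)

-68,-34,-6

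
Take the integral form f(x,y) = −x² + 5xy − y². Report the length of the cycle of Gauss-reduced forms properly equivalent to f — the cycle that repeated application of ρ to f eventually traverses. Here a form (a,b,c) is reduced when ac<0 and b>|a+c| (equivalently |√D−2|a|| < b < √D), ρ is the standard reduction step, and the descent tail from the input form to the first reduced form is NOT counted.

D = 21, ⌊√D⌋ = 4
descent: ρ → (-1,3,3)  [lands on river]
river: ρ → (3,3,-1)
ρ-cycle length = 2 (tail of 1 descent step not counted)

2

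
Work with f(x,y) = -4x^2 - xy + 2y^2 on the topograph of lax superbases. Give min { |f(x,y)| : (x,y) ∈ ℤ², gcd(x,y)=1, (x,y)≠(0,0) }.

descent: ρ → (2,5,-1)  [lands on river]
river: ρ → (-1,5,2)
river: ρ → (2,3,-3)
river: ρ → (-3,3,2)
closes: descent 1, river 4
min |a| on river = 1

1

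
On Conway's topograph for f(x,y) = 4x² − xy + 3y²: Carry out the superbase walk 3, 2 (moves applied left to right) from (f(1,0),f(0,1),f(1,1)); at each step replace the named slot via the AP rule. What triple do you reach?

start (4,3,6) = (f(1,0),f(0,1),f(1,1))
replace slot 3: 2·(4+3) − 6 = 8 → (4,3,8)
replace slot 2: 2·(4+8) − 3 = 21 → (4,21,8)

4,21,8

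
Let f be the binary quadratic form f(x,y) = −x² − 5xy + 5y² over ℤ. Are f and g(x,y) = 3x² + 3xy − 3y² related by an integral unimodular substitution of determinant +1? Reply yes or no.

D₁ = 45, D₂ = 45
river cycle of f (length 2): (5, 5, -1), (-1, 5, 5)
river cycle of g (length 2): (-3, 3, 3), (3, 3, -3)
cycles differ ⇒ inequivalent

no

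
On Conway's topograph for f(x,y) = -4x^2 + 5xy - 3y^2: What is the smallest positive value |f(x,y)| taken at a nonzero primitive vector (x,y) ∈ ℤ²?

translate: b→3 (≡-5 mod 8), so (4,-5,3)→(4,3,2)
flip: (4,3,2)→(2,-3,4)
translate: b→1 (≡-3 mod 4), so (2,-3,4)→(2,1,3)
reduced (well bottom): (2,1,3) with a≤c, −a<b≤a
well minimum |f| = |-2| = 2 (negative-definite)

2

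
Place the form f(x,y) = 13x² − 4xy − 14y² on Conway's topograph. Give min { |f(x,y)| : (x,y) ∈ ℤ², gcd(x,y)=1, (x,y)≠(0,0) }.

descent: ρ → (-14,4,13)  [lands on river]
river: ρ → (13,22,-5)
river: ρ → (-5,18,21)
river: ρ → (21,24,-2)
river: ρ → (-2,24,21)
river: ρ → (21,18,-5)
river: ρ → (-5,22,13)
river: ρ → (13,4,-14)
river: ρ → (-14,24,3)
river: ρ → (3,24,-14)
closes: descent 1, river 10
min |a| on river = 2

2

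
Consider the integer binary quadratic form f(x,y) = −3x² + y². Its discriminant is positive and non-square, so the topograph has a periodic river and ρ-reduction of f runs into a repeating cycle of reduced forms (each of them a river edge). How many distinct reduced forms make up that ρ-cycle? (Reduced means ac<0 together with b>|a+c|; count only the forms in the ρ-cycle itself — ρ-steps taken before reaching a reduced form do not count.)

D = 12, ⌊√D⌋ = 3
descent: ρ → (1,2,-2)  [lands on river]
river: ρ → (-2,2,1)
ρ-cycle length = 2 (tail of 1 descent step not counted)

2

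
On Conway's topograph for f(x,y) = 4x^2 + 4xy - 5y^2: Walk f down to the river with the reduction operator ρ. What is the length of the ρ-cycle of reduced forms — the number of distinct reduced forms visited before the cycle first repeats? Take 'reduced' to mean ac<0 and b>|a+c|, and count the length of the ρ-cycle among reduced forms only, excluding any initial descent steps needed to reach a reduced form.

D = 96, ⌊√D⌋ = 9
river: ρ → (-5,6,3)
river: ρ → (3,6,-5)
river: ρ → (-5,4,4)
river: ρ → (4,4,-5)
ρ-cycle length = 4 (tail of 0 descent steps not counted)

4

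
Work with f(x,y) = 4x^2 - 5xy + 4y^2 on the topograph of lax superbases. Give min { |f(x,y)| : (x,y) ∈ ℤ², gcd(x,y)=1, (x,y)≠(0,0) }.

translate: b→3 (≡-5 mod 8), so (4,-5,4)→(4,3,3)
flip: (4,3,3)→(3,-3,4)
translate: b→3 (≡-3 mod 6), so (3,-3,4)→(3,3,4)
reduced (well bottom): (3,3,4) with a≤c, −a<b≤a
well minimum = a = 3

3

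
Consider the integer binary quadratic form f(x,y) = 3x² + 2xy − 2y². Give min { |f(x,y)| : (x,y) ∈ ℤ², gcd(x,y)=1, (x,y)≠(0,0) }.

river: ρ → (-2,2,3)
river: ρ → (3,4,-1)
river: ρ → (-1,4,3)
river: ρ → (3,2,-2)
closes: descent 0, river 4
min |a| on river = 1

1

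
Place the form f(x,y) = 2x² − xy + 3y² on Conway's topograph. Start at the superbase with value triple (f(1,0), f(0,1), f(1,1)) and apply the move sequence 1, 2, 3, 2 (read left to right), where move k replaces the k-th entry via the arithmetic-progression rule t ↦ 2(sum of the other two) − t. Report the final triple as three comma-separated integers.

start (2,3,4) = (f(1,0),f(0,1),f(1,1))
replace slot 1: 2·(3+4) − 2 = 12 → (12,3,4)
replace slot 2: 2·(12+4) − 3 = 29 → (12,29,4)
replace slot 3: 2·(12+29) − 4 = 78 → (12,29,78)
replace slot 2: 2·(12+78) − 29 = 151 → (12,151,78)

12,151,78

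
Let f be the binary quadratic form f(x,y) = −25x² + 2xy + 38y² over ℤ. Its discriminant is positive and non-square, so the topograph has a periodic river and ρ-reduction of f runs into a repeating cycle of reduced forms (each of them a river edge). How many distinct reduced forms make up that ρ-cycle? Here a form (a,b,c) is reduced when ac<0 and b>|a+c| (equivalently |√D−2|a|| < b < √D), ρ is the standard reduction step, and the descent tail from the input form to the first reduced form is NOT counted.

D = 3804, ⌊√D⌋ = 61
descent: ρ → (38,-2,-25)
descent: ρ → (-25,52,11)  [lands on river]
river: ρ → (11,58,-10)
river: ρ → (-10,42,51)
river: ρ → (51,60,-1)
river: ρ → (-1,60,51)
river: ρ → (51,42,-10)
river: ρ → (-10,58,11)
river: ρ → (11,52,-25)
river: ρ → (-25,48,15)
river: ρ → (15,42,-34)
river: ρ → (-34,26,23)
river: ρ → (23,20,-37)
river: ρ → (-37,54,6)
river: ρ → (6,54,-37)
river: ρ → (-37,20,23)
river: ρ → (23,26,-34)
river: ρ → (-34,42,15)
river: ρ → (15,48,-25)
ρ-cycle length = 18 (tail of 2 descent steps not counted)

18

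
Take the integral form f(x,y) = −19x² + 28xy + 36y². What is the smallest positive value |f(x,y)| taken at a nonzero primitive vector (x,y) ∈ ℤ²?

river: ρ → (36,44,-11)
river: ρ → (-11,44,36)
river: ρ → (36,28,-19)
river: ρ → (-19,48,16)
river: ρ → (16,48,-19)
river: ρ → (-19,28,36)
closes: descent 0, river 6
min |a| on river = 11

11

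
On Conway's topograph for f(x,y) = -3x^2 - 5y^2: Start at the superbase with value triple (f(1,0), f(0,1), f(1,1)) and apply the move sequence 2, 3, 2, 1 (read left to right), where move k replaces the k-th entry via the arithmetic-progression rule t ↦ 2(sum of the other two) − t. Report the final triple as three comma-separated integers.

start (-3,-5,-8) = (f(1,0),f(0,1),f(1,1))
replace slot 2: 2·((-3)+(-8)) − (-5) = -17 → (-3,-17,-8)
replace slot 3: 2·((-3)+(-17)) − (-8) = -32 → (-3,-17,-32)
replace slot 2: 2·((-3)+(-32)) − (-17) = -53 → (-3,-53,-32)
replace slot 1: 2·((-53)+(-32)) − (-3) = -167 → (-167,-53,-32)

-167,-53,-32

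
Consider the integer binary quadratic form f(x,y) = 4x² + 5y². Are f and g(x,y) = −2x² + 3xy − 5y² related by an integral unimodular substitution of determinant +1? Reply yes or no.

D₁ = -80, D₂ = -31
discriminants differ ⇒ not SL₂(ℤ)-equivalent

no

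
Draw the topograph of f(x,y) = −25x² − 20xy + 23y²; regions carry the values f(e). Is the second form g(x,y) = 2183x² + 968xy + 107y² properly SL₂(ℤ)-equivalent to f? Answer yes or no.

D₁ = 2700, D₂ = 2700
river cycle of f (length 6): (23, 20, -25), (-25, 30, 18), (18, 42, -13), (-13, 36, 27), (27, 18, -22), (-22, 26, 23)
river cycle of g (length 6): (18, 42, -13), (-13, 36, 27), (27, 18, -22), (-22, 26, 23), (23, 20, -25), (-25, 30, 18)
cycles coincide ⇒ equivalent

yes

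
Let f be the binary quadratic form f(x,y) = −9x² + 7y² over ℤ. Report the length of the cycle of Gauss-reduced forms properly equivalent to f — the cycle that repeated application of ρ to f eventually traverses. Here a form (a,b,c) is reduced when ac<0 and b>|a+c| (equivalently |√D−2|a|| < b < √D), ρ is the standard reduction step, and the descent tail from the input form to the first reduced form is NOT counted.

D = 252, ⌊√D⌋ = 15
descent: ρ → (7,14,-2)  [lands on river]
river: ρ → (-2,14,7)
ρ-cycle length = 2 (tail of 1 descent step not counted)

2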